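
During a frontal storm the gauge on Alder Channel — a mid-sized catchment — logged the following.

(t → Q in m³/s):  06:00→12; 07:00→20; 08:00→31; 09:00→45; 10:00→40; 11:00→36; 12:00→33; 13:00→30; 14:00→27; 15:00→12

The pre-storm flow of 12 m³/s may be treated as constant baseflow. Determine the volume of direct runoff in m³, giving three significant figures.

V ≈ 5.98 × 10^5 m³

Direct-runoff ordinates (Q − Q_b): 0.0, 8.0, 19.0, 33.0, 28.0, 24.0, 21.0, 18.0, 15.0, 0.0 m³/s.
ΣQ_DR = 166.0 m³/s.
With Δt = 1 h = 3600 s, V = ΣQ_DR · Δt = 166.0 × 3600 = 5.98 × 10^5 m³.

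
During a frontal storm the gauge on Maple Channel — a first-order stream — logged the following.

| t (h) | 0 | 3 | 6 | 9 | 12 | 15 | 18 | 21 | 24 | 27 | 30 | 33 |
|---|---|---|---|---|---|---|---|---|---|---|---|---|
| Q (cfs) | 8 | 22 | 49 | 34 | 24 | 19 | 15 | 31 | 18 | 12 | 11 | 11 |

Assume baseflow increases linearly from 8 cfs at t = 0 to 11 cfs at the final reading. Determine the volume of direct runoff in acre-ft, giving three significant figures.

Direct-runoff ordinates (Q − Q_b): 0.00, 13.73, 40.45, 25.18, 14.91, 9.64, 5.36, 21.09, 7.82, 1.55, 0.27, 0.00 cfs.
ΣQ_DR = 140.0 cfs.
With Δt = 3 h = 10800 s, V = ΣQ_DR · Δt = 140.0 × 10800 = 1.51 × 10^6 ft³ = 34.7 acre-ft.

V ≈ 34.7 acre-ft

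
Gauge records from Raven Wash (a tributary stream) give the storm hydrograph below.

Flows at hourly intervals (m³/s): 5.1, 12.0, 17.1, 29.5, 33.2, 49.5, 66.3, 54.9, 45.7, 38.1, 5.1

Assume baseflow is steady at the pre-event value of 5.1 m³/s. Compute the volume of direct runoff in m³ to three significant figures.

V ≈ 1.08 × 10^6 m³

Direct-runoff ordinates (Q − Q_b): 0.0, 6.9, 12.0, 24.4, 28.1, 44.4, 61.2, 49.8, 40.6, 33.0, 0.0 m³/s.
ΣQ_DR = 300.4 m³/s.
With Δt = 1 h = 3600 s, V = ΣQ_DR · Δt = 300.4 × 3600 = 1.08 × 10^6 m³.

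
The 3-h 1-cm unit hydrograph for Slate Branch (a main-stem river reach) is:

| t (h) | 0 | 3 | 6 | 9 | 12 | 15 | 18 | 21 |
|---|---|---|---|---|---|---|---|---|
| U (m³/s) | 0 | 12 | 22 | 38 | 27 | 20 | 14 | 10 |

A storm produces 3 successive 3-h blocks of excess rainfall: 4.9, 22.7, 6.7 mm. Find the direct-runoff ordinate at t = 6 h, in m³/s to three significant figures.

By discrete convolution, Q_j = Σ (P_i / 10 mm) · U_{j−i}.
At t = 6 h (j=2): Q = (4.9/10)·22 + (22.7/10)·12 + (6.7/10)·0 = 38.0 m³/s.

Q ≈ 38.0 m³/s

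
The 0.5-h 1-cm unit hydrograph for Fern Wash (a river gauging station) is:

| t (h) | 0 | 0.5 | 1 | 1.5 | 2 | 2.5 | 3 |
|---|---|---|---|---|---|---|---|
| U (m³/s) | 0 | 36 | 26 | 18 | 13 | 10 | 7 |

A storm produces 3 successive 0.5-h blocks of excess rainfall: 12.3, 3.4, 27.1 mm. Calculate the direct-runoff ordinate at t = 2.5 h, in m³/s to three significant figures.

By discrete convolution, Q_j = Σ (P_i / 10 mm) · U_{j−i}.
At t = 2.5 h (j=5): Q = (12.3/10)·10 + (3.4/10)·13 + (27.1/10)·18 = 65.5 m³/s.

Q ≈ 65.5 m³/s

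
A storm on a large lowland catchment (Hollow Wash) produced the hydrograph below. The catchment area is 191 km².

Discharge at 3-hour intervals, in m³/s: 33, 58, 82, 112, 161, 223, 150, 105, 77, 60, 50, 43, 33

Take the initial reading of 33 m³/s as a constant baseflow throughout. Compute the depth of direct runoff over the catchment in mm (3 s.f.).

d ≈ 42.9 mm

Direct runoff: 0.0, 25.0, 49.0, 79.0, 128.0, 190.0, 117.0, 72.0, 44.0, 27.0, 17.0, 10.0, 0.0 m³/s; ΣQ_DR = 758.0 m³/s.
V = ΣQ_DR · Δt = 758.0 × 10800 s = 8.186 × 10^6 m³.
Over A = 191 km², depth = V / A = 42.9 mm.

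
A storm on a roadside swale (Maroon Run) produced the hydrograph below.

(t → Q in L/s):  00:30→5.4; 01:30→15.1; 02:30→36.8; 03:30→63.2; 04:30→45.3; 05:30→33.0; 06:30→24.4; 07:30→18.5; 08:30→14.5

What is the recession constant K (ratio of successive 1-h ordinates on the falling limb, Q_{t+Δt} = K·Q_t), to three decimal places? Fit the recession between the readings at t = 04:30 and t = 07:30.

K ≈ 0.742

Using the recession-limb readings at t = 04:30 and t = 07:30: Q falls from 45.3 to 18.5 L/s over 3 intervals.
K = (Q₂/Q₁)^(1/3) = (18.5/45.3)^(1/3) = 0.742.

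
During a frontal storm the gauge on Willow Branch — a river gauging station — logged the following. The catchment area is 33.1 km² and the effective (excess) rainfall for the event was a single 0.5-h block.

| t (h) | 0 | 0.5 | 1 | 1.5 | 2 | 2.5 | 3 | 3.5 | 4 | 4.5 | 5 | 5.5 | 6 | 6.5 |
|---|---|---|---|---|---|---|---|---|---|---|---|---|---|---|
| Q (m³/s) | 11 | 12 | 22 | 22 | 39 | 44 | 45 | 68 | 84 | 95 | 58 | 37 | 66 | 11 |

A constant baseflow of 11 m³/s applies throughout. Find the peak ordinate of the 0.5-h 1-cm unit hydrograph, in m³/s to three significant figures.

Direct runoff: 0.0, 1.0, 11.0, 11.0, 28.0, 33.0, 34.0, 57.0, 73.0, 84.0, 47.0, 26.0, 55.0, 0.0 m³/s; ΣQ_DR = 460.0 m³/s, peak = 84.0 m³/s.
Runoff depth d = ΣQ_DR·Δt / A = 460.0 × 1800 / (33.1 km²) = 25.02 mm.
The 1-cm UH is the DRH scaled by (10 mm)/d, so U_p = 84.0 × 10/25.02 = 33.6 m³/s.

U_p ≈ 33.6 m³/s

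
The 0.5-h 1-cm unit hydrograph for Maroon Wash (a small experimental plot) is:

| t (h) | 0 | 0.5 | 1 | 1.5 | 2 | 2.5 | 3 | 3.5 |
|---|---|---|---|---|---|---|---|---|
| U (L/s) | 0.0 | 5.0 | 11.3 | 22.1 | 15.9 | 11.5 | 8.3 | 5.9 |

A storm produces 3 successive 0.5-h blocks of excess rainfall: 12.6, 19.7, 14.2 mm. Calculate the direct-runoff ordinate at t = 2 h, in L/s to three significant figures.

By discrete convolution, Q_j = Σ (P_i / 10 mm) · U_{j−i}.
At t = 2 h (j=4): Q = (12.6/10)·15.9 + (19.7/10)·22.1 + (14.2/10)·11.3 = 79.6 L/s.

Q ≈ 79.6 L/s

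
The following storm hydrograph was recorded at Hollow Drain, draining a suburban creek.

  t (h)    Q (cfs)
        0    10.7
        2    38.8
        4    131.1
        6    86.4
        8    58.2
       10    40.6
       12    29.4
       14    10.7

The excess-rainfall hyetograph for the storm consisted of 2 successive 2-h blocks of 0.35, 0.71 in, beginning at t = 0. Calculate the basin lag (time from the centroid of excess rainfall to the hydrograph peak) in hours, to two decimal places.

Centroid of excess rainfall: t_c = Σ P_i·t̄_i / ΣP_i = 2.3396 h (block centres at 1, 3 h).
Hydrograph peak occurs at t = 4 h, so basin lag t_L = 4 − 2.3396 = 1.66 h.

t_L ≈ 1.66 h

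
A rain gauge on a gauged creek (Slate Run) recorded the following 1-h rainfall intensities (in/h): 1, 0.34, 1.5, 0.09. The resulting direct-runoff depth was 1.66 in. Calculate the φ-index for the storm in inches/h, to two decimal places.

Only the 2 blocks with intensity above φ contribute runoff: 1, 1.5 in/h.
Σ(I−φ)·Δt = d  ⇒  (1+1.5 − 2φ)·1 = 1.66
φ = (2.500 − 1.66/1) / 2 = 0.42 in/h.

φ ≈ 0.42 in/h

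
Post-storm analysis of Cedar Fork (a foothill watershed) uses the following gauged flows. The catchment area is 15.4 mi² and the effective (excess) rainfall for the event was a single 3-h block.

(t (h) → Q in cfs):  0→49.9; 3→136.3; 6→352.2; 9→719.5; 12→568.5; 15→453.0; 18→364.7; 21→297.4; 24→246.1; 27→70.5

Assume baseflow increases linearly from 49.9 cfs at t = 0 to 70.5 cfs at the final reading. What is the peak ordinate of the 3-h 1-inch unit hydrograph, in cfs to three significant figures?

U_p ≈ 827 cfs

Direct runoff: 0.00, 84.11, 297.72, 662.73, 509.44, 391.66, 301.07, 231.48, 177.89, 0.00 cfs; ΣQ_DR = 2656 cfs, peak = 662.73 cfs.
Runoff depth d = ΣQ_DR·Δt / A = 2656 × 10800 / (15.4 mi²) = 0.8018 in.
The 1-inch UH is the DRH scaled by (1 in)/d, so U_p = 662.73 × 1/0.8018 = 827 cfs.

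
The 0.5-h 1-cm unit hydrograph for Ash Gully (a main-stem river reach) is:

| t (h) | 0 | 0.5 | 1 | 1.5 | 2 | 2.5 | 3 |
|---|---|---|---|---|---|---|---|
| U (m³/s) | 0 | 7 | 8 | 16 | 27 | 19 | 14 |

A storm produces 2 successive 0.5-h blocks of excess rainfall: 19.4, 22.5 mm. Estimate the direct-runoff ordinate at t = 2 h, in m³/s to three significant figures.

By discrete convolution, Q_j = Σ (P_i / 10 mm) · U_{j−i}.
At t = 2 h (j=4): Q = (19.4/10)·27 + (22.5/10)·16 = 88.4 m³/s.

Q ≈ 88.4 m³/s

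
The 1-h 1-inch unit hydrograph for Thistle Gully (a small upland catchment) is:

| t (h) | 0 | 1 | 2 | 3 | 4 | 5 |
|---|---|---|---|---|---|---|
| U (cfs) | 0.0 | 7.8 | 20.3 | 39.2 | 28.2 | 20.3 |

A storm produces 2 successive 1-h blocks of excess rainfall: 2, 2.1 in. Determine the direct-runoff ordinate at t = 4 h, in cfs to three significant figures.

Q ≈ 139 cfs

By discrete convolution, Q_j = Σ (P_i / 1 in) · U_{j−i}.
At t = 4 h (j=4): Q = (2/1)·28.2 + (2.1/1)·39.2 = 139 cfs.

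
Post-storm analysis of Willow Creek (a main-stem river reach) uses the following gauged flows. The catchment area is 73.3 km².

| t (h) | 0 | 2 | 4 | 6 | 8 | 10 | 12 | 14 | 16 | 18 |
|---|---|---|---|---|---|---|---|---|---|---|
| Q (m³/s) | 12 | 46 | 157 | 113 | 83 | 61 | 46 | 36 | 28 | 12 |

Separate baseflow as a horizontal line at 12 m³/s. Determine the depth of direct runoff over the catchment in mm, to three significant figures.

Direct runoff: 0.0, 34.0, 145.0, 101.0, 71.0, 49.0, 34.0, 24.0, 16.0, 0.0 m³/s; ΣQ_DR = 474.0 m³/s.
V = ΣQ_DR · Δt = 474.0 × 7200 s = 3.413 × 10^6 m³.
Over A = 73.3 km², depth = V / A = 46.6 mm.

d ≈ 46.6 mm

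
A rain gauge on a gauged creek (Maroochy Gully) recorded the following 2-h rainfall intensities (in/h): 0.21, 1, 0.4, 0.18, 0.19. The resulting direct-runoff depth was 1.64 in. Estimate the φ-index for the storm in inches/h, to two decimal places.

Only the 2 blocks with intensity above φ contribute runoff: 1, 0.4 in/h.
Σ(I−φ)·Δt = d  ⇒  (1+0.4 − 2φ)·2 = 1.64
φ = (1.400 − 1.64/2) / 2 = 0.29 in/h.

φ ≈ 0.29 in/h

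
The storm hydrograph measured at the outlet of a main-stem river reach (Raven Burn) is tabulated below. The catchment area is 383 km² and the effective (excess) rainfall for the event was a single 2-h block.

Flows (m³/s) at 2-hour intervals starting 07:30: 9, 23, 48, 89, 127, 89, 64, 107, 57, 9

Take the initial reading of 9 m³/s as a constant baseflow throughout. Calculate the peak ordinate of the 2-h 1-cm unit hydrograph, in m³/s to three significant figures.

U_p ≈ 118 m³/s

Direct runoff: 0.0, 14.0, 39.0, 80.0, 118.0, 80.0, 55.0, 98.0, 48.0, 0.0 m³/s; ΣQ_DR = 532.0 m³/s, peak = 118.0 m³/s.
Runoff depth d = ΣQ_DR·Δt / A = 532.0 × 7200 / (383 km²) = 10.00 mm.
The 1-cm UH is the DRH scaled by (10 mm)/d, so U_p = 118.0 × 10/10.00 = 118 m³/s.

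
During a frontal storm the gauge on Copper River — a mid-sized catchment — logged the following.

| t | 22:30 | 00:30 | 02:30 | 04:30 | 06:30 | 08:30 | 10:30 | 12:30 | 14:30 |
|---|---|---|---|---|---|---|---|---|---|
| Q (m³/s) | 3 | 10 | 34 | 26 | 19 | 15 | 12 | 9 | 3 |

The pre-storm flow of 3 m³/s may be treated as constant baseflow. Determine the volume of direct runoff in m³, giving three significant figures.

Direct-runoff ordinates (Q − Q_b): 0.0, 7.0, 31.0, 23.0, 16.0, 12.0, 9.0, 6.0, 0.0 m³/s.
ΣQ_DR = 104.0 m³/s.
With Δt = 2 h = 7200 s, V = ΣQ_DR · Δt = 104.0 × 7200 = 7.49 × 10^5 m³.

V ≈ 7.49 × 10^5 m³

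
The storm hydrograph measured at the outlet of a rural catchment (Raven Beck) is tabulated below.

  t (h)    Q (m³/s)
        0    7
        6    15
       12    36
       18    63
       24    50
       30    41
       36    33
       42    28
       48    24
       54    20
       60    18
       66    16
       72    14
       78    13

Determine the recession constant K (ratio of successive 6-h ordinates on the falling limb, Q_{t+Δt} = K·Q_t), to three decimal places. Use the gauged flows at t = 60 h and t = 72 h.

Using the recession-limb readings at t = 60 h and t = 72 h: Q falls from 18 to 14 m³/s over 2 intervals.
K = (Q₂/Q₁)^(1/2) = (14/18)^(1/2) = 0.882.

K ≈ 0.882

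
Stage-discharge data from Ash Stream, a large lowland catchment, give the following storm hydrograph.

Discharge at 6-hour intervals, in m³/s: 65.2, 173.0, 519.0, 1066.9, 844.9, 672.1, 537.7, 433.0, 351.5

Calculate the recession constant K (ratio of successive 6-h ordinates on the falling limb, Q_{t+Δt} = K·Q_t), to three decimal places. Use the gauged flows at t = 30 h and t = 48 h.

Using the recession-limb readings at t = 30 h and t = 48 h: Q falls from 672.1 to 351.5 m³/s over 3 intervals.
K = (Q₂/Q₁)^(1/3) = (351.5/672.1)^(1/3) = 0.806.

K ≈ 0.806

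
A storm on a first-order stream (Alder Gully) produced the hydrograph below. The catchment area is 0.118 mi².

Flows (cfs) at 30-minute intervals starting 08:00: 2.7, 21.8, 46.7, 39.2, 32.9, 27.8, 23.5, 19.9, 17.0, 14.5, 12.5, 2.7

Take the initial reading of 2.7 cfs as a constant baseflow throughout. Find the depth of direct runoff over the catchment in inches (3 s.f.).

d ≈ 1.50 in

Direct runoff: 0.0, 19.1, 44.0, 36.5, 30.2, 25.1, 20.8, 17.2, 14.3, 11.8, 9.8, 0.0 cfs; ΣQ_DR = 228.8 cfs.
V = ΣQ_DR · Δt = 228.8 × 1800 s = 4.118 × 10^5 ft³.
Over A = 0.118 mi², depth = V / A = 1.50 in.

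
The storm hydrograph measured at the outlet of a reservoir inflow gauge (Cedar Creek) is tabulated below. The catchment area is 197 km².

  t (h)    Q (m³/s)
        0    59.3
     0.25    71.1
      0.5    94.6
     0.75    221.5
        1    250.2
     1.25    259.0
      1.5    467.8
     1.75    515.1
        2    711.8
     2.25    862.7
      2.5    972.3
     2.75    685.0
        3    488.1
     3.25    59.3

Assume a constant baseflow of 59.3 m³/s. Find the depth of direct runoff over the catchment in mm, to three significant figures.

Direct runoff: 0.0, 11.8, 35.3, 162.2, 190.9, 199.7, 408.5, 455.8, 652.5, 803.4, 913.0, 625.7, 428.8, 0.0 m³/s; ΣQ_DR = 4888 m³/s.
V = ΣQ_DR · Δt = 4888 × 900 s = 4.399 × 10^6 m³.
Over A = 197 km², depth = V / A = 22.3 mm.

d ≈ 22.3 mm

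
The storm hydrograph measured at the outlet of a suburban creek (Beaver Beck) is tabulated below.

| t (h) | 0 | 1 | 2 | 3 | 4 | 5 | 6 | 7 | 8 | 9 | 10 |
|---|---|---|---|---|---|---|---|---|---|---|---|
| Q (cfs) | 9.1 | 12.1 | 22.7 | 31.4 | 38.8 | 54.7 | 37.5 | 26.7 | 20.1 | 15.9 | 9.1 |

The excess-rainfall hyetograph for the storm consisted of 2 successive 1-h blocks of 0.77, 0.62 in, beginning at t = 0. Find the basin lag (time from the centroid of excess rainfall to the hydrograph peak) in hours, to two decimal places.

Centroid of excess rainfall: t_c = Σ P_i·t̄_i / ΣP_i = 0.9460 h (block centres at 0.5, 1.5 h).
Hydrograph peak occurs at t = 5 h, so basin lag t_L = 5 − 0.9460 = 4.05 h.

t_L ≈ 4.05 h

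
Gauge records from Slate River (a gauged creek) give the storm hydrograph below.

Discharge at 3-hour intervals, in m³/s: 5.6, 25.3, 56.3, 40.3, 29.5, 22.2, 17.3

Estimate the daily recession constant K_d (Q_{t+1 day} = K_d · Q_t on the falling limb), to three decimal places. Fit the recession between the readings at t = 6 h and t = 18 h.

K_d ≈ 0.094

Between t = 6 h and t = 18 h the flow falls from 56.3 to 17.3 m³/s over 4×3 h = 12 h.
Per-interval ratio K = (17.3/56.3)^(1/4) = 0.7445; K_d = K^(24/3) = 0.094.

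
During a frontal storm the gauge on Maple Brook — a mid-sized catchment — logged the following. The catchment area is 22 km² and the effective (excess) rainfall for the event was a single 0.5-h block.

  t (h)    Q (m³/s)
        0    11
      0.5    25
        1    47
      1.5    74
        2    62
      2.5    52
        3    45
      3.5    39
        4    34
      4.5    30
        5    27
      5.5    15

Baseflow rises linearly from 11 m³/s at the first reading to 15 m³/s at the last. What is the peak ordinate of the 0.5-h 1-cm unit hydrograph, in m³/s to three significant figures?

Direct runoff: 0.00, 13.64, 35.27, 61.91, 49.55, 39.18, 31.82, 25.45, 20.09, 15.73, 12.36, 0.00 m³/s; ΣQ_DR = 305.0 m³/s, peak = 61.91 m³/s.
Runoff depth d = ΣQ_DR·Δt / A = 305.0 × 1800 / (22 km²) = 24.95 mm.
The 1-cm UH is the DRH scaled by (10 mm)/d, so U_p = 61.91 × 10/24.95 = 24.8 m³/s.

U_p ≈ 24.8 m³/s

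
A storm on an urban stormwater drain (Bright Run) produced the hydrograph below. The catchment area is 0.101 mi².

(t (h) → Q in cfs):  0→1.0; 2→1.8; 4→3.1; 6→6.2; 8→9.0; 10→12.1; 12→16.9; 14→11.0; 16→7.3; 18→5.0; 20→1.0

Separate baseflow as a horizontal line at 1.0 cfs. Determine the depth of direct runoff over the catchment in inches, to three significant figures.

d ≈ 1.95 in

Direct runoff: 0.0, 0.8, 2.1, 5.2, 8.0, 11.1, 15.9, 10.0, 6.3, 4.0, 0.0 cfs; ΣQ_DR = 63.40 cfs.
V = ΣQ_DR · Δt = 63.40 × 7200 s = 4.565 × 10^5 ft³.
Over A = 0.101 mi², depth = V / A = 1.95 in.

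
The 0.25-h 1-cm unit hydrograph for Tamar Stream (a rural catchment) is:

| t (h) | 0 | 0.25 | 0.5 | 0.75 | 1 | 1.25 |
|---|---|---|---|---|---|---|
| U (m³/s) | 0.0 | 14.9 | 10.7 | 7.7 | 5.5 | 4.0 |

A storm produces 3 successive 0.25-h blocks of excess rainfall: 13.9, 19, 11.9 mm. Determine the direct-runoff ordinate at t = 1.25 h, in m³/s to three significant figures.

By discrete convolution, Q_j = Σ (P_i / 10 mm) · U_{j−i}.
At t = 1.25 h (j=5): Q = (13.9/10)·4.0 + (19/10)·5.5 + (11.9/10)·7.7 = 25.2 m³/s.

Q ≈ 25.2 m³/s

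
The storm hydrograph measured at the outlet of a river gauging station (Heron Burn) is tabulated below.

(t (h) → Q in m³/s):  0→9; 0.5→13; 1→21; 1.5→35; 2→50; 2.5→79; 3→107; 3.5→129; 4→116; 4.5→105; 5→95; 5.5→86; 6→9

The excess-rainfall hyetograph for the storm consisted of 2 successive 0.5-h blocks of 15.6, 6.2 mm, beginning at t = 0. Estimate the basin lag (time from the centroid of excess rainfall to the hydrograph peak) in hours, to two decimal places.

t_L ≈ 3.11 h

Centroid of excess rainfall: t_c = Σ P_i·t̄_i / ΣP_i = 0.3922 h (block centres at 0.25, 0.75 h).
Hydrograph peak occurs at t = 3.5 h, so basin lag t_L = 3.5 − 0.3922 = 3.11 h.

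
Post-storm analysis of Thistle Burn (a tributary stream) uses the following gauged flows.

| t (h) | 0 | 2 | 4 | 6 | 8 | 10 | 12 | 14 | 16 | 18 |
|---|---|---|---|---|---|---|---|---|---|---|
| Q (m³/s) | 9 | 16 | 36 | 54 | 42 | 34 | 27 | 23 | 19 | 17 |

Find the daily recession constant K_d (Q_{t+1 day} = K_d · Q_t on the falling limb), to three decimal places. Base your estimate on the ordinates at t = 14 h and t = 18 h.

Between t = 14 h and t = 18 h the flow falls from 23 to 17 m³/s over 2×2 h = 4 h.
Per-interval ratio K = (17/23)^(1/2) = 0.8597; K_d = K^(24/2) = 0.163.

K_d ≈ 0.163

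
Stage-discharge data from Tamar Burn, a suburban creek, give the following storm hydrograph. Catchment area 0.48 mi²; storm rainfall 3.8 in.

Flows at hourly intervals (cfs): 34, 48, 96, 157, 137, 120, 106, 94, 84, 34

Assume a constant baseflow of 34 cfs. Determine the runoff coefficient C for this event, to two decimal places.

ΣQ_DR = 570.0 cfs; V = ΣQ_DR·Δt = 2.052 × 10^6 ft³.
Runoff depth d = V / A = 1.840 in.
C = d / P = 1.840 / 3.8 = 0.48.

C ≈ 0.48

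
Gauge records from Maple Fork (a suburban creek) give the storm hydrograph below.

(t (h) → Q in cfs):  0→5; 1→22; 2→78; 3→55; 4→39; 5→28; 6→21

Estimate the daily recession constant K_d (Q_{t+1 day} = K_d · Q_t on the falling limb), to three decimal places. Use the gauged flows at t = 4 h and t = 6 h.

Between t = 4 h and t = 6 h the flow falls from 39 to 21 cfs over 2×1 h = 2 h.
Per-interval ratio K = (21/39)^(1/2) = 0.7338; K_d = K^(24/1) = 0.001.

K_d ≈ 0.001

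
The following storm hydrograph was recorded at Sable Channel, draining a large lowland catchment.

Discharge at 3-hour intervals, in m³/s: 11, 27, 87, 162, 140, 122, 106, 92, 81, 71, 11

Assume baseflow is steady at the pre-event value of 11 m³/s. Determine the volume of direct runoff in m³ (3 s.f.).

Direct-runoff ordinates (Q − Q_b): 0.0, 16.0, 76.0, 151.0, 129.0, 111.0, 95.0, 81.0, 70.0, 60.0, 0.0 m³/s.
ΣQ_DR = 789.0 m³/s.
With Δt = 3 h = 10800 s, V = ΣQ_DR · Δt = 789.0 × 10800 = 8.52 × 10^6 m³.

V ≈ 8.52 × 10^6 m³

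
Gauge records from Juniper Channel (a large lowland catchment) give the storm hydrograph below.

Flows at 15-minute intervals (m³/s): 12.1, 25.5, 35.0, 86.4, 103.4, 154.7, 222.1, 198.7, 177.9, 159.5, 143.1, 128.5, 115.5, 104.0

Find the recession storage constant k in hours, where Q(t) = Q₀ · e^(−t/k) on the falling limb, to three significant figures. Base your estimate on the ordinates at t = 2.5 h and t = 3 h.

On the falling limb, Q drops from 143.1 to 115.5 m³/s between t = 2.5 h and t = 3 h (Δt = 0.5 h).
k = −Δt / ln(Q₂/Q₁) = −0.5 / ln(115.5/143.1) = 2.33 h.

k ≈ 2.33 h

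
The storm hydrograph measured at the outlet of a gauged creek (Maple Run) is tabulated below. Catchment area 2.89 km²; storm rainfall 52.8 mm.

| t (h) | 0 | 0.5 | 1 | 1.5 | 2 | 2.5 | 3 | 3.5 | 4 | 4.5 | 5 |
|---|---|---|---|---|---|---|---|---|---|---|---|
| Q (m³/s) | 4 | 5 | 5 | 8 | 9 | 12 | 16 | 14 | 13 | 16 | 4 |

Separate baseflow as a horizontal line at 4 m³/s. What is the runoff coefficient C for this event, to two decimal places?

ΣQ_DR = 62.00 m³/s; V = ΣQ_DR·Δt = 1.116 × 10^5 m³.
Runoff depth d = V / A = 38.62 mm.
C = d / P = 38.62 / 52.8 = 0.73.

C ≈ 0.73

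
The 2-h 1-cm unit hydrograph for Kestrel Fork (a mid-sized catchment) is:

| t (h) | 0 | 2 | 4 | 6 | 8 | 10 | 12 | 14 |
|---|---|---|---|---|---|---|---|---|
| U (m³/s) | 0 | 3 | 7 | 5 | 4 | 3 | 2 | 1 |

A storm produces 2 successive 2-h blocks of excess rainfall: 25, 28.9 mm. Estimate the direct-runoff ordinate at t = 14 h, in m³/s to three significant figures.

By discrete convolution, Q_j = Σ (P_i / 10 mm) · U_{j−i}.
At t = 14 h (j=7): Q = (25/10)·1 + (28.9/10)·2 = 8.28 m³/s.

Q ≈ 8.28 m³/s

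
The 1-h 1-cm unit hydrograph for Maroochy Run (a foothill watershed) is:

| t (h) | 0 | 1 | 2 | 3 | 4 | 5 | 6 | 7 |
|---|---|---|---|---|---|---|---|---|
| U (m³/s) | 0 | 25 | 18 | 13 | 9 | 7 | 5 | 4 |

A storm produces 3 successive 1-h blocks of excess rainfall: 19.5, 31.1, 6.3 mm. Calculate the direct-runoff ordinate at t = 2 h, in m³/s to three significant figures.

By discrete convolution, Q_j = Σ (P_i / 10 mm) · U_{j−i}.
At t = 2 h (j=2): Q = (19.5/10)·18 + (31.1/10)·25 + (6.3/10)·0 = 113 m³/s.

Q ≈ 113 m³/s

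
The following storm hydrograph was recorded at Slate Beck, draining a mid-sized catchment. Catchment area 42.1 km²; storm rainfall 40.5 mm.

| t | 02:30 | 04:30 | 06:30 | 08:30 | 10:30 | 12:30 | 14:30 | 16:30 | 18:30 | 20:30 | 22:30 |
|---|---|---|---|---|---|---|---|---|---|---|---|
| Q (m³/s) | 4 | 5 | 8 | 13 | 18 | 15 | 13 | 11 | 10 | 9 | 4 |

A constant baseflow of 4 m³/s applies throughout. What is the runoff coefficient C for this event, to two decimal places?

ΣQ_DR = 66.00 m³/s; V = ΣQ_DR·Δt = 4.752 × 10^5 m³.
Runoff depth d = V / A = 11.29 mm.
C = d / P = 11.29 / 40.5 = 0.28.

C ≈ 0.28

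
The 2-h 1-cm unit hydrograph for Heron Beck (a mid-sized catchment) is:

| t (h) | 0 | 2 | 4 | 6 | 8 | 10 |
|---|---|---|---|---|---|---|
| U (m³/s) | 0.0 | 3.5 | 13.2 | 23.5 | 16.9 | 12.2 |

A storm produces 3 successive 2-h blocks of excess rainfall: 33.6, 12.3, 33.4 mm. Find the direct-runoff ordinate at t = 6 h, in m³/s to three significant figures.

By discrete convolution, Q_j = Σ (P_i / 10 mm) · U_{j−i}.
At t = 6 h (j=3): Q = (33.6/10)·23.5 + (12.3/10)·13.2 + (33.4/10)·3.5 = 107 m³/s.

Q ≈ 107 m³/s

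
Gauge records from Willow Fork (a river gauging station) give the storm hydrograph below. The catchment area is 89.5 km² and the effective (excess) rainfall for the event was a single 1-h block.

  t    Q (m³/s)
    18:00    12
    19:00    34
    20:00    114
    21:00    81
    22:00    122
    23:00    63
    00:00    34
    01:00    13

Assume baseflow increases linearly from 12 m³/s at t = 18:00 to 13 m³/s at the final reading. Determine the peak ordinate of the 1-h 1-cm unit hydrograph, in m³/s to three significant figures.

Direct runoff: 0.00, 21.86, 101.71, 68.57, 109.43, 50.29, 21.14, 0.00 m³/s; ΣQ_DR = 373.0 m³/s, peak = 109.43 m³/s.
Runoff depth d = ΣQ_DR·Δt / A = 373.0 × 3600 / (89.5 km²) = 15.00 mm.
The 1-cm UH is the DRH scaled by (10 mm)/d, so U_p = 109.43 × 10/15.00 = 72.9 m³/s.

U_p ≈ 72.9 m³/s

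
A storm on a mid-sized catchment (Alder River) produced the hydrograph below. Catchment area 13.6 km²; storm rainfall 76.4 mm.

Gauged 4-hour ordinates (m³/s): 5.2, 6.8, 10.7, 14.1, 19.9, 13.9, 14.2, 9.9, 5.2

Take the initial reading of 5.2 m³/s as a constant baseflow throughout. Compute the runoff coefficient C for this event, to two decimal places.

C ≈ 0.74

ΣQ_DR = 53.10 m³/s; V = ΣQ_DR·Δt = 7.646 × 10^5 m³.
Runoff depth d = V / A = 56.22 mm.
C = d / P = 56.22 / 76.4 = 0.74.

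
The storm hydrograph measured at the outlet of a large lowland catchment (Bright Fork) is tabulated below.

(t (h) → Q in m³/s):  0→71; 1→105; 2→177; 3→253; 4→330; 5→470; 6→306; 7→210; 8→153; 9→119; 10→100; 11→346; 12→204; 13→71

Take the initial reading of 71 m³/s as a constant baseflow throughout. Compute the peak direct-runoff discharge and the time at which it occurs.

Q_p = 399.0 m³/s at t = 5 h

Subtracting baseflow gives direct-runoff ordinates: 0.0, 34.0, 106.0, 182.0, 259.0, 399.0, 235.0, 139.0, 82.0, 48.0, 29.0, 275.0, 133.0, 0.0 m³/s.
The maximum is 399.0 m³/s, occurring at the reading for t = 5 h.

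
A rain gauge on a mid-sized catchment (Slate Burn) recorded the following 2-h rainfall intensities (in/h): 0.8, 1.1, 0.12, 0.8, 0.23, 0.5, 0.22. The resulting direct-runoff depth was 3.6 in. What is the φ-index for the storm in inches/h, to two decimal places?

φ ≈ 0.35 in/h

Only the 4 blocks with intensity above φ contribute runoff: 0.8, 1.1, 0.8, 0.5 in/h.
Σ(I−φ)·Δt = d  ⇒  (0.8+1.1+0.8+0.5 − 4φ)·2 = 3.6
φ = (3.200 − 3.6/2) / 4 = 0.35 in/h.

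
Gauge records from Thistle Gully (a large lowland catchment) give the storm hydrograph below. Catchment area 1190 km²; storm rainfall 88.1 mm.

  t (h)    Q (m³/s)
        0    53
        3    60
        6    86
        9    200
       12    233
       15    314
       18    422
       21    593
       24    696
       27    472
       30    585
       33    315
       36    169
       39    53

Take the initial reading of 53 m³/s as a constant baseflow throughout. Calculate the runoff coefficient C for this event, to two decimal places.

C ≈ 0.36

ΣQ_DR = 3509 m³/s; V = ΣQ_DR·Δt = 3.790 × 10^7 m³.
Runoff depth d = V / A = 31.85 mm.
C = d / P = 31.85 / 88.1 = 0.36.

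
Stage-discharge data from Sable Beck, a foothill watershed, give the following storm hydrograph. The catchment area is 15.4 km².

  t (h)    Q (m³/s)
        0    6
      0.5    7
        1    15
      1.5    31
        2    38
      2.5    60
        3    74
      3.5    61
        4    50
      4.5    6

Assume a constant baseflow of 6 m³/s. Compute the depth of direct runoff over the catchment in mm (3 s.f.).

d ≈ 33.7 mm

Direct runoff: 0.0, 1.0, 9.0, 25.0, 32.0, 54.0, 68.0, 55.0, 44.0, 0.0 m³/s; ΣQ_DR = 288.0 m³/s.
V = ΣQ_DR · Δt = 288.0 × 1800 s = 5.184 × 10^5 m³.
Over A = 15.4 km², depth = V / A = 33.7 mm.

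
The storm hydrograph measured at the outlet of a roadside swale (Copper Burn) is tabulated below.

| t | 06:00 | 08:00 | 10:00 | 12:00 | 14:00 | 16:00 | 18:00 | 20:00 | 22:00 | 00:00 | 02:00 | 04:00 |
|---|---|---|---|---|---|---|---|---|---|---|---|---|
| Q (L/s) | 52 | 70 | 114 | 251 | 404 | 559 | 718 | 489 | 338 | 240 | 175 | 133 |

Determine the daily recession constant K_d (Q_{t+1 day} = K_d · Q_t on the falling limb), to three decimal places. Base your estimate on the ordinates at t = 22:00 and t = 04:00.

Between t = 22:00 and t = 04:00 the flow falls from 338 to 133 L/s over 3×2 h = 6 h.
Per-interval ratio K = (133/338)^(1/3) = 0.7328; K_d = K^(24/2) = 0.024.

K_d ≈ 0.024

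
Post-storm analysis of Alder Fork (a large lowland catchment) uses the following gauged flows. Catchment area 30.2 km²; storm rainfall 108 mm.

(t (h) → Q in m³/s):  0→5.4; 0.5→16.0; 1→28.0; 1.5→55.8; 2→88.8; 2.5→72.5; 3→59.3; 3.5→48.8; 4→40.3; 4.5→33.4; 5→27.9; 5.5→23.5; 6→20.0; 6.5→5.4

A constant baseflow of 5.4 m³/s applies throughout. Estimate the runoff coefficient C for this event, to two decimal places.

ΣQ_DR = 449.5 m³/s; V = ΣQ_DR·Δt = 8.091 × 10^5 m³.
Runoff depth d = V / A = 26.79 mm.
C = d / P = 26.79 / 108 = 0.25.

C ≈ 0.25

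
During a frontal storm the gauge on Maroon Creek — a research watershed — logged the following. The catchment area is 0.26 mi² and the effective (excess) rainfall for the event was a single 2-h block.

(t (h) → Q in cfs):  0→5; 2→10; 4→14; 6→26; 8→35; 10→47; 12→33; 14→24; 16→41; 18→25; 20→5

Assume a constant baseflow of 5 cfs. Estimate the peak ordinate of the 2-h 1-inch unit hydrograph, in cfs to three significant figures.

U_p ≈ 16.8 cfs

Direct runoff: 0.0, 5.0, 9.0, 21.0, 30.0, 42.0, 28.0, 19.0, 36.0, 20.0, 0.0 cfs; ΣQ_DR = 210.0 cfs, peak = 42.0 cfs.
Runoff depth d = ΣQ_DR·Δt / A = 210.0 × 7200 / (0.26 mi²) = 2.503 in.
The 1-inch UH is the DRH scaled by (1 in)/d, so U_p = 42.0 × 1/2.503 = 16.8 cfs.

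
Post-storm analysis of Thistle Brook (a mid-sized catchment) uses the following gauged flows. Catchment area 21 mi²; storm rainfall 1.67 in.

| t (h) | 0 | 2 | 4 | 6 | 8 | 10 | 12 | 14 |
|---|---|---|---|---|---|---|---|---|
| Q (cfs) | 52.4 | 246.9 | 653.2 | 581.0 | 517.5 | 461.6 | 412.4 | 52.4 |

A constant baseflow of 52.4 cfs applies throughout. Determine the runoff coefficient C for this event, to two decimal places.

C ≈ 0.23

ΣQ_DR = 2558 cfs; V = ΣQ_DR·Δt = 1.842 × 10^7 ft³.
Runoff depth d = V / A = 0.3775 in.
C = d / P = 0.3775 / 1.67 = 0.23.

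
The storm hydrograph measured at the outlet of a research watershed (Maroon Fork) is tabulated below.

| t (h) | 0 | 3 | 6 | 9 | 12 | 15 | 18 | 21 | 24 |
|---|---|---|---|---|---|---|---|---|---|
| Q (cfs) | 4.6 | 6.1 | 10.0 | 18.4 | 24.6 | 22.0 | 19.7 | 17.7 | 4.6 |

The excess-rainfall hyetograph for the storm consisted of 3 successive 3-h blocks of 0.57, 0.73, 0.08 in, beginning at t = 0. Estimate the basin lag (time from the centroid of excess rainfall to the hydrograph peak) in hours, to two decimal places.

t_L ≈ 8.57 h

Centroid of excess rainfall: t_c = Σ P_i·t̄_i / ΣP_i = 3.4348 h (block centres at 1.5, 4.5, 7.5 h).
Hydrograph peak occurs at t = 12 h, so basin lag t_L = 12 − 3.4348 = 8.57 h.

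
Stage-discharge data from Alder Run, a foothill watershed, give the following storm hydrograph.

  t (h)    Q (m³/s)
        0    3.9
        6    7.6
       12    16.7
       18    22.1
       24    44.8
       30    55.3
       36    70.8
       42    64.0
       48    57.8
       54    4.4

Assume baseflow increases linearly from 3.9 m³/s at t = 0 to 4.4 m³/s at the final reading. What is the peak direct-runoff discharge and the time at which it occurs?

Subtracting baseflow gives direct-runoff ordinates: 0.00, 3.64, 12.69, 18.03, 40.68, 51.12, 66.57, 59.71, 53.46, 0.00 m³/s.
The maximum is 66.57 m³/s, occurring at the reading for t = 36 h.

Q_p = 66.57 m³/s at t = 36 h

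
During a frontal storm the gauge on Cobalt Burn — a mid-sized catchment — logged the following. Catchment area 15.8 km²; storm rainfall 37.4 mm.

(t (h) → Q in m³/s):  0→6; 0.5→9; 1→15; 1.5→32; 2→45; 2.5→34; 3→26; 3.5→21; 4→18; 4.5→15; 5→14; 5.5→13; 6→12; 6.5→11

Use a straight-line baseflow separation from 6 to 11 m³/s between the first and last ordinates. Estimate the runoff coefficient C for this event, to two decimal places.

C ≈ 0.46

ΣQ_DR = 152.0 m³/s; V = ΣQ_DR·Δt = 2.736 × 10^5 m³.
Runoff depth d = V / A = 17.32 mm.
C = d / P = 17.32 / 37.4 = 0.46.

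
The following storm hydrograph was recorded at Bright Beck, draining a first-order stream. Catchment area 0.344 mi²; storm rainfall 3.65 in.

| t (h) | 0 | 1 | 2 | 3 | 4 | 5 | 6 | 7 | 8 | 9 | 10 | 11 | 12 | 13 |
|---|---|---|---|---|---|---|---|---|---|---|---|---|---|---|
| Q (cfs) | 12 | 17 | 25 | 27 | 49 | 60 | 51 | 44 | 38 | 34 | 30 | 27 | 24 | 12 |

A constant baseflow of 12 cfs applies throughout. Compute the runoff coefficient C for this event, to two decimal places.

C ≈ 0.35

ΣQ_DR = 282.0 cfs; V = ΣQ_DR·Δt = 1.015 × 10^6 ft³.
Runoff depth d = V / A = 1.270 in.
C = d / P = 1.270 / 3.65 = 0.35.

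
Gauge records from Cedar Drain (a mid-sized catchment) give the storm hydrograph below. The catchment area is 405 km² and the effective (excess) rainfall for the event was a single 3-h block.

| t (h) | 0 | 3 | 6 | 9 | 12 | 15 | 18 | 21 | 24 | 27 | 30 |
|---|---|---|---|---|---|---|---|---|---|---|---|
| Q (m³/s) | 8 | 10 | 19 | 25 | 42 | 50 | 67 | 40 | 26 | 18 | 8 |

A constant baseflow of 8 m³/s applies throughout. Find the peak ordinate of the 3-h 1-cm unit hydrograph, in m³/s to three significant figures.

U_p ≈ 98.3 m³/s

Direct runoff: 0.0, 2.0, 11.0, 17.0, 34.0, 42.0, 59.0, 32.0, 18.0, 10.0, 0.0 m³/s; ΣQ_DR = 225.0 m³/s, peak = 59.0 m³/s.
Runoff depth d = ΣQ_DR·Δt / A = 225.0 × 10800 / (405 km²) = 6.000 mm.
The 1-cm UH is the DRH scaled by (10 mm)/d, so U_p = 59.0 × 10/6.000 = 98.3 m³/s.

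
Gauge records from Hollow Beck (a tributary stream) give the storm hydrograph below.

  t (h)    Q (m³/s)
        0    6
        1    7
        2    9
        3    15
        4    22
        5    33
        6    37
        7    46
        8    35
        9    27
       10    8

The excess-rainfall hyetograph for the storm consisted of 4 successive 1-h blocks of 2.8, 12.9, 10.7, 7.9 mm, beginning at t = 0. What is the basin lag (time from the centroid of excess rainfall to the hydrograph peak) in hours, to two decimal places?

t_L ≈ 4.81 h

Centroid of excess rainfall: t_c = Σ P_i·t̄_i / ΣP_i = 2.1910 h (block centres at 0.5, 1.5, 2.5, 3.5 h).
Hydrograph peak occurs at t = 7 h, so basin lag t_L = 7 − 2.1910 = 4.81 h.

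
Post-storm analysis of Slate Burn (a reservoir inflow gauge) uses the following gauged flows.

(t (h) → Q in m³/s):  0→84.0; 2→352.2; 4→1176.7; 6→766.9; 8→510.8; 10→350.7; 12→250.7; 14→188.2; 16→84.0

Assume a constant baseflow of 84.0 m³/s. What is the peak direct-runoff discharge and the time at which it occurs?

Q_p = 1092.7 m³/s at t = 4 h

Subtracting baseflow gives direct-runoff ordinates: 0.0, 268.2, 1092.7, 682.9, 426.8, 266.7, 166.7, 104.2, 0.0 m³/s.
The maximum is 1092.7 m³/s, occurring at the reading for t = 4 h.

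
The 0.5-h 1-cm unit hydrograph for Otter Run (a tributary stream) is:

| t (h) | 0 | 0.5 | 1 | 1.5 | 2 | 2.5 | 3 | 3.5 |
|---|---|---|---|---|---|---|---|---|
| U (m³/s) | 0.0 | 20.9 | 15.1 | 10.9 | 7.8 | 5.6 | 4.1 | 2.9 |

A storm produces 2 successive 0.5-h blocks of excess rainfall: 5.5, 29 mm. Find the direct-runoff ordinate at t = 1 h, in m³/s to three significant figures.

By discrete convolution, Q_j = Σ (P_i / 10 mm) · U_{j−i}.
At t = 1 h (j=2): Q = (5.5/10)·15.1 + (29/10)·20.9 = 68.9 m³/s.

Q ≈ 68.9 m³/s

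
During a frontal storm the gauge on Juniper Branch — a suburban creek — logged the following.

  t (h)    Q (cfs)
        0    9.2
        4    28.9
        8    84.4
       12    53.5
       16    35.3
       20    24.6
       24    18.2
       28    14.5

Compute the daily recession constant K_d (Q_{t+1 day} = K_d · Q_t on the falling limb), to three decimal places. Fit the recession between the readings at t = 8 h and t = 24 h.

Between t = 8 h and t = 24 h the flow falls from 84.4 to 18.2 cfs over 4×4 h = 16 h.
Per-interval ratio K = (18.2/84.4)^(1/4) = 0.6814; K_d = K^(24/4) = 0.100.

K_d ≈ 0.100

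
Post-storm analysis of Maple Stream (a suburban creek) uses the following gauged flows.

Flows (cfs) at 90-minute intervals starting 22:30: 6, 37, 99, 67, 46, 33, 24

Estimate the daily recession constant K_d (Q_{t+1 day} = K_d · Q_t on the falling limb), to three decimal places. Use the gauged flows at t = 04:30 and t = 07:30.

K_d ≈ 0.005

Between t = 04:30 and t = 07:30 the flow falls from 46 to 24 cfs over 2×1.5 h = 3 h.
Per-interval ratio K = (24/46)^(1/2) = 0.7223; K_d = K^(24/1.5) = 0.005.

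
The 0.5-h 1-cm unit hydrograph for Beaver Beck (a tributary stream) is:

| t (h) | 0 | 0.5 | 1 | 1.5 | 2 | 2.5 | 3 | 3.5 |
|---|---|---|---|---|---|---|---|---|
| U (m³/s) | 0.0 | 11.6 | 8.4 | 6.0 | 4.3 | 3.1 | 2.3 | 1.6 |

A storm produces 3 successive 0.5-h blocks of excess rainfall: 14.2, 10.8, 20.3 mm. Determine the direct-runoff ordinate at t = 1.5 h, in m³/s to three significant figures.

By discrete convolution, Q_j = Σ (P_i / 10 mm) · U_{j−i}.
At t = 1.5 h (j=3): Q = (14.2/10)·6.0 + (10.8/10)·8.4 + (20.3/10)·11.6 = 41.1 m³/s.

Q ≈ 41.1 m³/s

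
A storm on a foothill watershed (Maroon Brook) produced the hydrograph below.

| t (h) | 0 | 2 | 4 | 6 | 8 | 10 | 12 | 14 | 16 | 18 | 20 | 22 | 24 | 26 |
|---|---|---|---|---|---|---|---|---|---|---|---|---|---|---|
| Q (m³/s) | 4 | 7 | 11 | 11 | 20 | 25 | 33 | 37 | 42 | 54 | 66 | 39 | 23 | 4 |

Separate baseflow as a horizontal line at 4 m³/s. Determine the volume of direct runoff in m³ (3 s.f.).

V ≈ 2.30 × 10^6 m³

Direct-runoff ordinates (Q − Q_b): 0.0, 3.0, 7.0, 7.0, 16.0, 21.0, 29.0, 33.0, 38.0, 50.0, 62.0, 35.0, 19.0, 0.0 m³/s.
ΣQ_DR = 320.0 m³/s.
With Δt = 2 h = 7200 s, V = ΣQ_DR · Δt = 320.0 × 7200 = 2.30 × 10^6 m³.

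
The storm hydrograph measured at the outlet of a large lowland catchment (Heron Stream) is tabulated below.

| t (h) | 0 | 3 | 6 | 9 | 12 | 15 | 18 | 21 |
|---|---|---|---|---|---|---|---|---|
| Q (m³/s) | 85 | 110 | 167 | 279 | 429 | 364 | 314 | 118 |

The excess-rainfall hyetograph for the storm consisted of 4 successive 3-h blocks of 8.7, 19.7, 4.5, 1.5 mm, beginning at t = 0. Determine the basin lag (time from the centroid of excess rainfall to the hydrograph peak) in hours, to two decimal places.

Centroid of excess rainfall: t_c = Σ P_i·t̄_i / ΣP_i = 4.3953 h (block centres at 1.5, 4.5, 7.5, 10.5 h).
Hydrograph peak occurs at t = 12 h, so basin lag t_L = 12 − 4.3953 = 7.60 h.

t_L ≈ 7.60 h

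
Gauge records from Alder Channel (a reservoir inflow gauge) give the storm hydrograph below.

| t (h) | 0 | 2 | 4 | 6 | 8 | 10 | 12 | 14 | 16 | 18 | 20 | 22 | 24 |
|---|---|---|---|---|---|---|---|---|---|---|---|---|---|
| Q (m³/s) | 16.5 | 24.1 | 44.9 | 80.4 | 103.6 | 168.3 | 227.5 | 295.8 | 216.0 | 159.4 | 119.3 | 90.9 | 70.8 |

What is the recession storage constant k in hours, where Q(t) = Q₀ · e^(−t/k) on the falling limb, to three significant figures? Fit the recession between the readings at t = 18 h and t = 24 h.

On the falling limb, Q drops from 159.4 to 70.8 m³/s between t = 18 h and t = 24 h (Δt = 6 h).
k = −Δt / ln(Q₂/Q₁) = −6 / ln(70.8/159.4) = 7.39 h.

k ≈ 7.39 h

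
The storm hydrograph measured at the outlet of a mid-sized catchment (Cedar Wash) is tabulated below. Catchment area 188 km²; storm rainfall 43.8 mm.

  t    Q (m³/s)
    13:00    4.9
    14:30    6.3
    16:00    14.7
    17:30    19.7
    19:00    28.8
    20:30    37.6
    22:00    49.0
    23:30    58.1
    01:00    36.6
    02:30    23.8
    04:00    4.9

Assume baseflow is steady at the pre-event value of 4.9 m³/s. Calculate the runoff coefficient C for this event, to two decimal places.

C ≈ 0.15

ΣQ_DR = 230.5 m³/s; V = ΣQ_DR·Δt = 1.245 × 10^6 m³.
Runoff depth d = V / A = 6.621 mm.
C = d / P = 6.621 / 43.8 = 0.15.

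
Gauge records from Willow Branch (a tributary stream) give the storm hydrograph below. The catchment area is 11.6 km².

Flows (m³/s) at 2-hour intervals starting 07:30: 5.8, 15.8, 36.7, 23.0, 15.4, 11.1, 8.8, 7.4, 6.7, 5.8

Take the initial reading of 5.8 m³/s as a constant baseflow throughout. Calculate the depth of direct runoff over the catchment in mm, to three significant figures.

Direct runoff: 0.0, 10.0, 30.9, 17.2, 9.6, 5.3, 3.0, 1.6, 0.9, 0.0 m³/s; ΣQ_DR = 78.50 m³/s.
V = ΣQ_DR · Δt = 78.50 × 7200 s = 5.652 × 10^5 m³.
Over A = 11.6 km², depth = V / A = 48.7 mm.

d ≈ 48.7 mm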